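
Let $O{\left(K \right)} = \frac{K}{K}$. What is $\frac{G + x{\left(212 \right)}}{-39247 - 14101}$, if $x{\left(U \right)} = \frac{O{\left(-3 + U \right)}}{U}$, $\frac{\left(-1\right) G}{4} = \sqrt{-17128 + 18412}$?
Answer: $- \frac{1}{11309776} + \frac{2 \sqrt{321}}{13337} \approx 0.0026866$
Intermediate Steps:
$G = - 8 \sqrt{321}$ ($G = - 4 \sqrt{-17128 + 18412} = - 4 \sqrt{1284} = - 4 \cdot 2 \sqrt{321} = - 8 \sqrt{321} \approx -143.33$)
$O{\left(K \right)} = 1$
$x{\left(U \right)} = \frac{1}{U}$ ($x{\left(U \right)} = 1 \frac{1}{U} = \frac{1}{U}$)
$\frac{G + x{\left(212 \right)}}{-39247 - 14101} = \frac{- 8 \sqrt{321} + \frac{1}{212}}{-39247 - 14101} = \frac{- 8 \sqrt{321} + \frac{1}{212}}{-53348} = \left(\frac{1}{212} - 8 \sqrt{321}\right) \left(- \frac{1}{53348}\right) = - \frac{1}{11309776} + \frac{2 \sqrt{321}}{13337}$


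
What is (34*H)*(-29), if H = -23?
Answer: 22678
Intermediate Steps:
(34*H)*(-29) = (34*(-23))*(-29) = -782*(-29) = 22678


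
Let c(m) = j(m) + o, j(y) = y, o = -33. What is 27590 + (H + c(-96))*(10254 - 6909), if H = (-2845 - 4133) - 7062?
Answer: -47367715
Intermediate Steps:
c(m) = -33 + m (c(m) = m - 33 = -33 + m)
H = -14040 (H = -6978 - 7062 = -14040)
27590 + (H + c(-96))*(10254 - 6909) = 27590 + (-14040 + (-33 - 96))*(10254 - 6909) = 27590 + (-14040 - 129)*3345 = 27590 - 14169*3345 = 27590 - 47395305 = -47367715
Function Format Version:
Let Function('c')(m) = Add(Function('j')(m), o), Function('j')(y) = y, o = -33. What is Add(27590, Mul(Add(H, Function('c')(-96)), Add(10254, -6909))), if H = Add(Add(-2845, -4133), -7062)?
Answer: -47367715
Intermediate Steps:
Function('c')(m) = Add(-33, m) (Function('c')(m) = Add(m, -33) = Add(-33, m))
H = -14040 (H = Add(-6978, -7062) = -14040)
Add(27590, Mul(Add(H, Function('c')(-96)), Add(10254, -6909))) = Add(27590, Mul(Add(-14040, Add(-33, -96)), Add(10254, -6909))) = Add(27590, Mul(Add(-14040, -129), 3345)) = Add(27590, Mul(-14169, 3345)) = Add(27590, -47395305) = -47367715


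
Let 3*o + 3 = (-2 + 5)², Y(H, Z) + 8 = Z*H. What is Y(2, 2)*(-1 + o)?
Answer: -4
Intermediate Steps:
Y(H, Z) = -8 + H*Z (Y(H, Z) = -8 + Z*H = -8 + H*Z)
o = 2 (o = -1 + (-2 + 5)²/3 = -1 + (⅓)*3² = -1 + (⅓)*9 = -1 + 3 = 2)
Y(2, 2)*(-1 + o) = (-8 + 2*2)*(-1 + 2) = (-8 + 4)*1 = -4*1 = -4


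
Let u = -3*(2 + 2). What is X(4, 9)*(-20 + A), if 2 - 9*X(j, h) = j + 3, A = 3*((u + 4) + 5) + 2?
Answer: 15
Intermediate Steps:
u = -12 (u = -3*4 = -12)
A = -7 (A = 3*((-12 + 4) + 5) + 2 = 3*(-8 + 5) + 2 = 3*(-3) + 2 = -9 + 2 = -7)
X(j, h) = -1/9 - j/9 (X(j, h) = 2/9 - (j + 3)/9 = 2/9 - (3 + j)/9 = 2/9 + (-1/3 - j/9) = -1/9 - j/9)
X(4, 9)*(-20 + A) = (-1/9 - 1/9*4)*(-20 - 7) = (-1/9 - 4/9)*(-27) = -5/9*(-27) = 15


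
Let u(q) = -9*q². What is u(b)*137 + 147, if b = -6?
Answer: -44241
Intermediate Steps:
u(b)*137 + 147 = -9*(-6)²*137 + 147 = -9*36*137 + 147 = -324*137 + 147 = -44388 + 147 = -44241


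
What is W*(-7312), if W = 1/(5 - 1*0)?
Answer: -7312/5 ≈ -1462.4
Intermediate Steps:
W = 1/5 (W = 1/(5 + 0) = 1/5 ≈ 0.20000)
W*(-7312) = (1/5)*(-7312) = -7312/5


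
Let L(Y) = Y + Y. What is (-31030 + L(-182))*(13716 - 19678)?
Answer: 187171028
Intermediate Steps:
L(Y) = 2*Y
(-31030 + L(-182))*(13716 - 19678) = (-31030 + 2*(-182))*(13716 - 19678) = (-31030 - 364)*(-5962) = -31394*(-5962) = 187171028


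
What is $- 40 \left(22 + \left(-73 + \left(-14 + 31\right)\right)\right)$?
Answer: $1360$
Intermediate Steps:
$- 40 \left(22 + \left(-73 + \left(-14 + 31\right)\right)\right) = - 40 \left(22 + \left(-73 + 17\right)\right) = - 40 \left(22 - 56\right) = \left(-40\right) \left(-34\right) = 1360$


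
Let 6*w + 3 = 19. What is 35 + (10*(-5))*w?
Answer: -295/3 ≈ -98.333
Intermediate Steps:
w = 8/3 (w = -1/2 + (1/6)*19 = -1/2 + 19/6 = 8/3 ≈ 2.6667)
35 + (10*(-5))*w = 35 + (10*(-5))*(8/3) = 35 - 50*8/3 = 35 - 400/3 = -295/3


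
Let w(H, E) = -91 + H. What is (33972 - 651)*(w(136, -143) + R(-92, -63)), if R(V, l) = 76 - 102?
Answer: 633099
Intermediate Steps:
R(V, l) = -26
(33972 - 651)*(w(136, -143) + R(-92, -63)) = (33972 - 651)*((-91 + 136) - 26) = 33321*(45 - 26) = 33321*19 = 633099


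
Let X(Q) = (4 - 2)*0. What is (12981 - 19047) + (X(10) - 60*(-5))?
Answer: -5766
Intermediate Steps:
X(Q) = 0 (X(Q) = 2*0 = 0)
(12981 - 19047) + (X(10) - 60*(-5)) = (12981 - 19047) + (0 - 60*(-5)) = -6066 + (0 + 300) = -6066 + 300 = -5766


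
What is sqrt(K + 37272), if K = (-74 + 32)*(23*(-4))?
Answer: 4*sqrt(2571) ≈ 202.82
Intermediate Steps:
K = 3864 (K = -42*(-92) = 3864)
sqrt(K + 37272) = sqrt(3864 + 37272) = sqrt(41136) = 4*sqrt(2571)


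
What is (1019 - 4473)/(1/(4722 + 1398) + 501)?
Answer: -21138480/3066121 ≈ -6.8942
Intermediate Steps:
(1019 - 4473)/(1/(4722 + 1398) + 501) = -3454/(1/6120 + 501) = -3454/3066121/6120 = -3454*6120/3066121 = -21138480/3066121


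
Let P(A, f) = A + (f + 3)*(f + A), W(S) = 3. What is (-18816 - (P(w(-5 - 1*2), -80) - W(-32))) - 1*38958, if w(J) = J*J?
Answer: -60207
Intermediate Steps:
w(J) = J²
P(A, f) = A + (3 + f)*(A + f)
(-18816 - (P(w(-5 - 1*2), -80) - W(-32))) - 1*38958 = (-18816 - (((-80)² + 3*(-80) + 4*(-5 - 1*2)² + (-5 - 1*2)²*(-80)) - 1*3)) - 1*38958 = (-18816 - ((6400 - 240 + 4*(-5 - 2)² + (-5 - 2)²*(-80)) - 3)) - 38958 = (-18816 - ((6400 - 240 + 4*(-7)² + (-7)²*(-80)) - 3)) - 38958 = (-18816 - ((6400 - 240 + 4*49 + 49*(-80)) - 3)) - 38958 = (-18816 - ((6400 - 240 + 196 - 3920) - 3)) - 38958 = (-18816 - (2436 - 3)) - 38958 = (-18816 - 1*2433) - 38958 = (-18816 - 2433) - 38958 = -21249 - 38958 = -60207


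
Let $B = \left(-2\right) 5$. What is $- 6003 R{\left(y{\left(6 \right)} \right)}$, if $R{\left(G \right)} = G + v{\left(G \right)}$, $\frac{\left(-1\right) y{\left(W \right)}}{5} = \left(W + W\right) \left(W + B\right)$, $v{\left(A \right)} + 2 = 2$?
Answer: $-1440720$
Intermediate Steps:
$v{\left(A \right)} = 0$ ($v{\left(A \right)} = -2 + 2 = 0$)
$B = -10$
$y{\left(W \right)} = - 10 W \left(-10 + W\right)$ ($y{\left(W \right)} = - 5 \left(W + W\right) \left(W - 10\right) = - 5 \cdot 2 W \left(-10 + W\right) = - 10 W \left(-10 + W\right)$)
$R{\left(G \right)} = G$ ($R{\left(G \right)} = G + 0 = G$)
$- 6003 R{\left(y{\left(6 \right)} \right)} = - 6003 \cdot 10 \cdot 6 \left(10 - 6\right) = - 6003 \cdot 10 \cdot 6 \cdot 4 = \left(-6003\right) 240 = -1440720$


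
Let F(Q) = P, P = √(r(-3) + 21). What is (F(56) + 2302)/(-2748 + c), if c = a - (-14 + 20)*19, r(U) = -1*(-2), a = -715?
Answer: -2302/3577 - √23/3577 ≈ -0.64490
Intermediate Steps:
r(U) = 2
P = √23 (P = √(2 + 21) = √23 ≈ 4.7958)
F(Q) = √23
c = -829 (c = -715 - (-14 + 20)*19 = -715 - 6*19 = -715 - 1*114 = -715 - 114 = -829)
(F(56) + 2302)/(-2748 + c) = (√23 + 2302)/(-2748 - 829) = (2302 + √23)/(-3577) = (2302 + √23)*(-1/3577) = -2302/3577 - √23/3577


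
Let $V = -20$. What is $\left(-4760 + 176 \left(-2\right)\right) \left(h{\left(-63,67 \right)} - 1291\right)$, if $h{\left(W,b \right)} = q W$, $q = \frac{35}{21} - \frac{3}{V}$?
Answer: $\frac{35923302}{5} \approx 7.1847 \cdot 10^{6}$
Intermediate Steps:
$q = \frac{109}{60}$ ($q = \frac{35}{21} - \frac{3}{-20} = 35 \cdot \frac{1}{21} - - \frac{3}{20} = \frac{5}{3} + \frac{3}{20} = \frac{109}{60} \approx 1.8167$)
$h{\left(W,b \right)} = \frac{109 W}{60}$
$\left(-4760 + 176 \left(-2\right)\right) \left(h{\left(-63,67 \right)} - 1291\right) = \left(-4760 + 176 \left(-2\right)\right) \left(\frac{109}{60} \left(-63\right) - 1291\right) = \left(-4760 - 352\right) \left(- \frac{2289}{20} - 1291\right) = \left(-5112\right) \left(- \frac{28109}{20}\right) = \frac{35923302}{5}$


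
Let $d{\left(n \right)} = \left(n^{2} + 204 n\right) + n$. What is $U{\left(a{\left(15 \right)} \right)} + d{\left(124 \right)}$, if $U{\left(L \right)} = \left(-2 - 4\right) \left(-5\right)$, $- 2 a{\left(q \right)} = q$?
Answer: $40826$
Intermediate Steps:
$d{\left(n \right)} = n^{2} + 205 n$
$a{\left(q \right)} = - \frac{q}{2}$
$U{\left(L \right)} = 30$ ($U{\left(L \right)} = \left(-6\right) \left(-5\right) = 30$)
$U{\left(a{\left(15 \right)} \right)} + d{\left(124 \right)} = 30 + 124 \left(205 + 124\right) = 30 + 124 \cdot 329 = 30 + 40796 = 40826$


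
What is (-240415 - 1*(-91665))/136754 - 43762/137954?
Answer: -6626321512/4716440329 ≈ -1.4049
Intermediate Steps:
(-240415 - 1*(-91665))/136754 - 43762/137954 = (-240415 + 91665)*(1/136754) - 43762*1/137954 = -148750*1/136754 - 21881/68977 = -74375/68377 - 21881/68977 = -6626321512/4716440329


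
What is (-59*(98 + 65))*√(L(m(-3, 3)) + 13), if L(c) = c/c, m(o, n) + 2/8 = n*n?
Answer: -9617*√14 ≈ -35984.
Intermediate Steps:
m(o, n) = -¼ + n² (m(o, n) = -¼ + n*n = -¼ + n²)
L(c) = 1
(-59*(98 + 65))*√(L(m(-3, 3)) + 13) = (-59*(98 + 65))*√(1 + 13) = (-59*163)*√14 = -9617*√14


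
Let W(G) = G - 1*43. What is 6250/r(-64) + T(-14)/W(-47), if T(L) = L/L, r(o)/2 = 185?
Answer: 56213/3330 ≈ 16.881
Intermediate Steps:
r(o) = 370 (r(o) = 2*185 = 370)
W(G) = -43 + G (W(G) = G - 43 = -43 + G)
T(L) = 1
6250/r(-64) + T(-14)/W(-47) = 6250/370 + 1/(-43 - 47) = 6250*(1/370) + 1/(-90) = 625/37 + 1*(-1/90) = 625/37 - 1/90 = 56213/3330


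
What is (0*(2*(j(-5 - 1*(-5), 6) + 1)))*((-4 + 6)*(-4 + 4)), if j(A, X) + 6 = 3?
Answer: 0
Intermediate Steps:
j(A, X) = -3 (j(A, X) = -6 + 3 = -3)
(0*(2*(j(-5 - 1*(-5), 6) + 1)))*((-4 + 6)*(-4 + 4)) = (0*(2*(-3 + 1)))*((-4 + 6)*(-4 + 4)) = (0*(2*(-2)))*(2*0) = (0*(-4))*0 = 0*0 = 0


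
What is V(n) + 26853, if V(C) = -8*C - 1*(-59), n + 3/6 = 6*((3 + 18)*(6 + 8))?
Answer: 12804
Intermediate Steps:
n = 3527/2 (n = -½ + 6*((3 + 18)*(6 + 8)) = -½ + 6*(21*14) = -½ + 6*294 = -½ + 1764 = 3527/2 ≈ 1763.5)
V(C) = 59 - 8*C (V(C) = -8*C + 59 = 59 - 8*C)
V(n) + 26853 = (59 - 8*3527/2) + 26853 = (59 - 14108) + 26853 = -14049 + 26853 = 12804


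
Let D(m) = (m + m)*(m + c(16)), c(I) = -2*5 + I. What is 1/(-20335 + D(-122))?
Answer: 1/7969 ≈ 0.00012549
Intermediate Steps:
c(I) = -10 + I
D(m) = 2*m*(6 + m) (D(m) = (m + m)*(m + (-10 + 16)) = (2*m)*(m + 6) = (2*m)*(6 + m) = 2*m*(6 + m))
1/(-20335 + D(-122)) = 1/(-20335 + 2*(-122)*(6 - 122)) = 1/(-20335 + 2*(-122)*(-116)) = 1/(-20335 + 28304) = 1/7969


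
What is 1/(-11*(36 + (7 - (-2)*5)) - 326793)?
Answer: -1/327376 ≈ -3.0546e-6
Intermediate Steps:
1/(-11*(36 + (7 - (-2)*5)) - 326793) = 1/(-11*(36 + (7 - 2*(-5))) - 326793) = 1/(-11*(36 + (7 + 10)) - 326793) = 1/(-11*(36 + 17) - 326793) = 1/(-11*53 - 326793) = 1/(-583 - 326793) = 1/(-327376) = -1/327376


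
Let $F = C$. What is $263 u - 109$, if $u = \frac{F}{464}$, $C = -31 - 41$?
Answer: $- \frac{8689}{58} \approx -149.81$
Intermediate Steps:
$C = -72$
$F = -72$
$u = - \frac{9}{58}$ ($u = - \frac{72}{464} = \left(-72\right) \frac{1}{464} = - \frac{9}{58} \approx -0.15517$)
$263 u - 109 = 263 \left(- \frac{9}{58}\right) - 109 = - \frac{2367}{58} - 109 = - \frac{8689}{58}$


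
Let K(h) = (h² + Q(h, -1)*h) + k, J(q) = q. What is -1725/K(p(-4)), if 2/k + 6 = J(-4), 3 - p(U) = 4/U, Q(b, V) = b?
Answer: -2875/53 ≈ -54.245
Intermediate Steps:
p(U) = 3 - 4/U
k = -⅕ (k = 2/(-6 - 4) = 2/(-10) = 2*(-⅒) = -⅕ ≈ -0.20000)
K(h) = -⅕ + 2*h² (K(h) = (h² + h*h) - ⅕ = (h² + h²) - ⅕ = 2*h² - ⅕ = -⅕ + 2*h²)
-1725/K(p(-4)) = -1725/(-⅕ + 2*(3 - 4/(-4))²) = -1725/(-⅕ + 2*(3 - 4*(-¼))²) = -1725/(-⅕ + 2*(3 + 1)²) = -1725/(-⅕ + 2*4²) = -1725/(-⅕ + 2*16) = -1725/(-⅕ + 32) = -1725/159/5 = -1725*5/159 = -2875/53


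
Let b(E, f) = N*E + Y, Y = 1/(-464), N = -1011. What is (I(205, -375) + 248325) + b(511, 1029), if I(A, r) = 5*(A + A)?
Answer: -123538145/464 ≈ -2.6625e+5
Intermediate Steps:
Y = -1/464 ≈ -0.0021552
I(A, r) = 10*A (I(A, r) = 5*(2*A) = 10*A)
b(E, f) = -1/464 - 1011*E (b(E, f) = -1011*E - 1/464 = -1/464 - 1011*E)
(I(205, -375) + 248325) + b(511, 1029) = (10*205 + 248325) + (-1/464 - 1011*511) = (2050 + 248325) + (-1/464 - 516621) = 250375 - 239712145/464 = -123538145/464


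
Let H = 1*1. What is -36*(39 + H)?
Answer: -1440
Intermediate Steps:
H = 1
-36*(39 + H) = -36*(39 + 1) = -36*40 = -1440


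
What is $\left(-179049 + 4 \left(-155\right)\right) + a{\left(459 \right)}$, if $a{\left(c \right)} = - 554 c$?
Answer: $-433955$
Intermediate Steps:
$\left(-179049 + 4 \left(-155\right)\right) + a{\left(459 \right)} = \left(-179049 + 4 \left(-155\right)\right) - 254286 = \left(-179049 - 620\right) - 254286 = -179669 - 254286 = -433955$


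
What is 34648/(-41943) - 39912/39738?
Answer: -508478540/277788489 ≈ -1.8305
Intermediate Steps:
34648/(-41943) - 39912/39738 = 34648*(-1/41943) - 39912*1/39738 = -34648/41943 - 6652/6623 = -508478540/277788489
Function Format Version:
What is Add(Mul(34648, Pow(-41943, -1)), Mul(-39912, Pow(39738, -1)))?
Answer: Rational(-508478540, 277788489) ≈ -1.8305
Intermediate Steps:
Add(Mul(34648, Pow(-41943, -1)), Mul(-39912, Pow(39738, -1))) = Add(Mul(34648, Rational(-1, 41943)), Mul(-39912, Rational(1, 39738))) = Add(Rational(-34648, 41943), Rational(-6652, 6623)) = Rational(-508478540, 277788489)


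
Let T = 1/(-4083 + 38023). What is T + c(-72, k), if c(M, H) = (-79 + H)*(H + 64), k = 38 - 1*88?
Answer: -61295639/33940 ≈ -1806.0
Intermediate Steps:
k = -50 (k = 38 - 88 = -50)
T = 1/33940 ≈ 2.9464e-5
c(M, H) = (-79 + H)*(64 + H)
T + c(-72, k) = 1/33940 + (-5056 + (-50)² - 15*(-50)) = 1/33940 + (-5056 + 2500 + 750) = 1/33940 - 1806 = -61295639/33940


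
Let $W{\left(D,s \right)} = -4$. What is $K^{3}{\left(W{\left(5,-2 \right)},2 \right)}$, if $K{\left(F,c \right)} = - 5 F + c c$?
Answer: $13824$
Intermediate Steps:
$K{\left(F,c \right)} = c^{2} - 5 F$ ($K{\left(F,c \right)} = - 5 F + c^{2} = c^{2} - 5 F$)
$K^{3}{\left(W{\left(5,-2 \right)},2 \right)} = \left(2^{2} - -20\right)^{3} = \left(4 + 20\right)^{3} = 24^{3} = 13824$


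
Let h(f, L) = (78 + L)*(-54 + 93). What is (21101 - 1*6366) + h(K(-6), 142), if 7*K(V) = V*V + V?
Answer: 23315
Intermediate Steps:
K(V) = V/7 + V**2/7 (K(V) = (V*V + V)/7 = (V**2 + V)/7 = (V + V**2)/7 = V/7 + V**2/7)
h(f, L) = 3042 + 39*L (h(f, L) = (78 + L)*39 = 3042 + 39*L)
(21101 - 1*6366) + h(K(-6), 142) = (21101 - 1*6366) + (3042 + 39*142) = (21101 - 6366) + (3042 + 5538) = 14735 + 8580 = 23315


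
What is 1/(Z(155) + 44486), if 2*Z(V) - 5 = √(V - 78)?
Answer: 12711/565493318 - √77/3958453226 ≈ 2.2475e-5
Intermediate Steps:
Z(V) = 5/2 + √(-78 + V)/2 (Z(V) = 5/2 + √(V - 78)/2 = 5/2 + √(-78 + V)/2)
1/(Z(155) + 44486) = 1/((5/2 + √(-78 + 155)/2) + 44486) = 1/((5/2 + √77/2) + 44486) = 1/(88977/2 + √77/2)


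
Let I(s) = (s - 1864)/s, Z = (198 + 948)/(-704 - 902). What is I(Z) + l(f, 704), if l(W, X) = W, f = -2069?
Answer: 311828/573 ≈ 544.20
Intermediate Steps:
Z = -573/803 (Z = 1146/(-1606) = 1146*(-1/1606) = -573/803 ≈ -0.71357)
I(s) = (-1864 + s)/s
I(Z) + l(f, 704) = (-1864 - 573/803)/(-573/803) - 2069 = -803/573*(-1497365/803) - 2069 = 1497365/573 - 2069 = 311828/573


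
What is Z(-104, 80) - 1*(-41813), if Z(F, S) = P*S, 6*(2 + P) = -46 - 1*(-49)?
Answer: 41693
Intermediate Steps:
P = -3/2 (P = -2 + (-46 - 1*(-49))/6 = -2 + (-46 + 49)/6 = -2 + (1/6)*3 = -2 + 1/2 = -3/2 ≈ -1.5000)
Z(F, S) = -3*S/2
Z(-104, 80) - 1*(-41813) = -3/2*80 - 1*(-41813) = -120 + 41813 = 41693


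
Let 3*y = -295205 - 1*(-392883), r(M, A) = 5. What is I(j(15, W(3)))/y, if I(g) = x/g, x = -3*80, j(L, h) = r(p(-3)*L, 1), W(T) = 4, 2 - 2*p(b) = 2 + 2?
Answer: -72/48839 ≈ -0.0014742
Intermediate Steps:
p(b) = -1 (p(b) = 1 - (2 + 2)/2 = 1 - 1/2*4 = 1 - 2 = -1)
j(L, h) = 5
y = 97678/3 (y = (-295205 - 1*(-392883))/3 = (-295205 + 392883)/3 = (1/3)*97678 = 97678/3 ≈ 32559.)
x = -240
I(g) = -240/g
I(j(15, W(3)))/y = (-240/5)/(97678/3) = -240*1/5*(3/97678) = -48*3/97678 = -72/48839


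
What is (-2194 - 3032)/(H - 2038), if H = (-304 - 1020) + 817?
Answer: 5226/2545 ≈ 2.0534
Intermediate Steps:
H = -507 (H = -1324 + 817 = -507)
(-2194 - 3032)/(H - 2038) = (-2194 - 3032)/(-507 - 2038) = -5226/(-2545) = -5226*(-1/2545) = 5226/2545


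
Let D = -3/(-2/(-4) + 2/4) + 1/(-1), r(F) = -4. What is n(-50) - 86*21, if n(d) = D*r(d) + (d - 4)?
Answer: -1844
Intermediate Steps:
D = -4 (D = -3/(-2*(-¼) + 2*(¼)) + 1*(-1) = -3/(½ + ½) - 1 = -3/1 - 1 = -3*1 - 1 = -3 - 1 = -4)
n(d) = 12 + d (n(d) = -4*(-4) + (d - 4) = 16 + (-4 + d) = 12 + d)
n(-50) - 86*21 = (12 - 50) - 86*21 = -38 - 1806 = -1844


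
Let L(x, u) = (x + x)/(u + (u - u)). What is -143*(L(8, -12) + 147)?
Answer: -62491/3 ≈ -20830.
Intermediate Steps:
L(x, u) = 2*x/u (L(x, u) = (2*x)/(u + 0) = (2*x)/u = 2*x/u)
-143*(L(8, -12) + 147) = -143*(2*8/(-12) + 147) = -143*(2*8*(-1/12) + 147) = -143*(-4/3 + 147) = -143*437/3 = -62491/3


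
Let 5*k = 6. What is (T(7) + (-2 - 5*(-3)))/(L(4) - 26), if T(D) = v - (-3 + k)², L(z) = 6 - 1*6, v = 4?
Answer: -172/325 ≈ -0.52923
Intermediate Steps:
k = 6/5 (k = (⅕)*6 = 6/5 ≈ 1.2000)
L(z) = 0 (L(z) = 6 - 6 = 0)
T(D) = 19/25 (T(D) = 4 - (-3 + 6/5)² = 4 - (-9/5)² = 4 - 1*81/25 = 4 - 81/25 = 19/25)
(T(7) + (-2 - 5*(-3)))/(L(4) - 26) = (19/25 + (-2 - 5*(-3)))/(0 - 26) = (19/25 + (-2 - 1*(-15)))/(-26) = -(19/25 + (-2 + 15))/26 = -(19/25 + 13)/26 = -1/26*344/25 = -172/325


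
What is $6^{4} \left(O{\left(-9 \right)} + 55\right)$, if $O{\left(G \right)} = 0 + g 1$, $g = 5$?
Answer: $77760$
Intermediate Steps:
$O{\left(G \right)} = 5$ ($O{\left(G \right)} = 0 + 5 \cdot 1 = 0 + 5 = 5$)
$6^{4} \left(O{\left(-9 \right)} + 55\right) = 6^{4} \left(5 + 55\right) = 1296 \cdot 60 = 77760$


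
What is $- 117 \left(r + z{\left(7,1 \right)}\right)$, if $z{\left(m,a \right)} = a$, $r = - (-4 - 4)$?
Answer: $-1053$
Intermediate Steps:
$r = 8$ ($r = \left(-1\right) \left(-8\right) = 8$)
$- 117 \left(r + z{\left(7,1 \right)}\right) = - 117 \left(8 + 1\right) = \left(-117\right) 9 = -1053$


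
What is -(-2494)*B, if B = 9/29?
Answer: 774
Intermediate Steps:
B = 9/29 (B = 9*(1/29) = 9/29 ≈ 0.31034)
-(-2494)*B = -(-2494)*9/29 = -58*(-387/29) = 774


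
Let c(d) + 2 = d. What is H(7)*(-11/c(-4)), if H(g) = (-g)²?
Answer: 539/6 ≈ 89.833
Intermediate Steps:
c(d) = -2 + d
H(g) = g²
H(7)*(-11/c(-4)) = 7²*(-11/(-2 - 4)) = 49*(-11/(-6)) = 49*(-11*(-⅙)) = 49*(11/6) = 539/6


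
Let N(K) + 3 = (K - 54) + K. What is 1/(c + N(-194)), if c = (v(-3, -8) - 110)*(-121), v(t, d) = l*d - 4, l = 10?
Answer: 1/23029 ≈ 4.3423e-5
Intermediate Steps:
v(t, d) = -4 + 10*d (v(t, d) = 10*d - 4 = -4 + 10*d)
N(K) = -57 + 2*K (N(K) = -3 + ((K - 54) + K) = -3 + ((-54 + K) + K) = -3 + (-54 + 2*K) = -57 + 2*K)
c = 23474 (c = ((-4 + 10*(-8)) - 110)*(-121) = ((-4 - 80) - 110)*(-121) = (-84 - 110)*(-121) = -194*(-121) = 23474)
1/(c + N(-194)) = 1/(23474 + (-57 + 2*(-194))) = 1/(23474 + (-57 - 388)) = 1/(23474 - 445) = 1/23029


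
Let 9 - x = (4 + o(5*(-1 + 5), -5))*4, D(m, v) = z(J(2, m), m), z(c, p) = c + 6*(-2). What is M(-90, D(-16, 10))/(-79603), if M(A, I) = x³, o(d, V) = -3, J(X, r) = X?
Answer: -125/79603 ≈ -0.0015703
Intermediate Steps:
z(c, p) = -12 + c (z(c, p) = c - 12 = -12 + c)
D(m, v) = -10 (D(m, v) = -12 + 2 = -10)
x = 5 (x = 9 - (4 - 3)*4 = 9 - 4 = 5)
M(A, I) = 125 (M(A, I) = 5³ = 125)
M(-90, D(-16, 10))/(-79603) = 125/(-79603) = 125*(-1/79603) = -125/79603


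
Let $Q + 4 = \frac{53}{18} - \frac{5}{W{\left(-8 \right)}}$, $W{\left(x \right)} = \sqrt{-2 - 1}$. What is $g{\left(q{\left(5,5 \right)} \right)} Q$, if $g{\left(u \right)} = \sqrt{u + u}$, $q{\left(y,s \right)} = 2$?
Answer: $- \frac{19}{9} + \frac{10 i \sqrt{3}}{3} \approx -2.1111 + 5.7735 i$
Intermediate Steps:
$W{\left(x \right)} = i \sqrt{3}$ ($W{\left(x \right)} = \sqrt{-3} = i \sqrt{3}$)
$g{\left(u \right)} = \sqrt{2} \sqrt{u}$ ($g{\left(u \right)} = \sqrt{2 u} = \sqrt{2} \sqrt{u}$)
$Q = - \frac{19}{18} + \frac{5 i \sqrt{3}}{3}$ ($Q = -4 + \left(\frac{53}{18} - \frac{5}{i \sqrt{3}}\right) = -4 + \left(53 \cdot \frac{1}{18} - 5 \left(- \frac{i \sqrt{3}}{3}\right)\right) = -4 + \left(\frac{53}{18} + \frac{5 i \sqrt{3}}{3}\right) = - \frac{19}{18} + \frac{5 i \sqrt{3}}{3} \approx -1.0556 + 2.8868 i$)
$g{\left(q{\left(5,5 \right)} \right)} Q = \sqrt{2} \sqrt{2} \left(- \frac{19}{18} + \frac{5 i \sqrt{3}}{3}\right) = 2 \left(- \frac{19}{18} + \frac{5 i \sqrt{3}}{3}\right) = - \frac{19}{9} + \frac{10 i \sqrt{3}}{3}$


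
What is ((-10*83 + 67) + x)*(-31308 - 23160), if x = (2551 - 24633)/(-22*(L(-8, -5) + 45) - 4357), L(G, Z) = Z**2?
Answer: 243871155972/5897 ≈ 4.1355e+7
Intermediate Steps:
x = 22082/5897 (x = (2551 - 24633)/(-22*((-5)**2 + 45) - 4357) = -22082/(-22*(25 + 45) - 4357) = -22082/(-22*70 - 4357) = -22082/(-1540 - 4357) = -22082/(-5897) = -22082*(-1/5897) = 22082/5897 ≈ 3.7446)
((-10*83 + 67) + x)*(-31308 - 23160) = ((-10*83 + 67) + 22082/5897)*(-31308 - 23160) = ((-830 + 67) + 22082/5897)*(-54468) = (-763 + 22082/5897)*(-54468) = -4477329/5897*(-54468) = 243871155972/5897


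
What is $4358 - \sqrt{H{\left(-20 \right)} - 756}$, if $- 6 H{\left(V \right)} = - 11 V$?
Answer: $4358 - \frac{i \sqrt{7134}}{3} \approx 4358.0 - 28.154 i$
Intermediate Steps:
$H{\left(V \right)} = \frac{11 V}{6}$ ($H{\left(V \right)} = - \frac{\left(-11\right) V}{6} = \frac{11 V}{6}$)
$4358 - \sqrt{H{\left(-20 \right)} - 756} = 4358 - \sqrt{\frac{11}{6} \left(-20\right) - 756} = 4358 - \sqrt{- \frac{110}{3} - 756} = 4358 - \sqrt{- \frac{2378}{3}} = 4358 - \frac{i \sqrt{7134}}{3}$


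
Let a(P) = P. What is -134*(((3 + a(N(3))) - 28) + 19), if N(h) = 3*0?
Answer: 804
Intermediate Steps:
N(h) = 0
-134*(((3 + a(N(3))) - 28) + 19) = -134*(((3 + 0) - 28) + 19) = -134*((3 - 28) + 19) = -134*(-25 + 19) = -134*(-6) = 804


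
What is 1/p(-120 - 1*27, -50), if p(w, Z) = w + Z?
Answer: -1/197 ≈ -0.0050761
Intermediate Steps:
p(w, Z) = Z + w
1/p(-120 - 1*27, -50) = 1/(-50 + (-120 - 1*27)) = 1/(-50 + (-120 - 27)) = 1/(-50 - 147) = 1/(-197) = -1/197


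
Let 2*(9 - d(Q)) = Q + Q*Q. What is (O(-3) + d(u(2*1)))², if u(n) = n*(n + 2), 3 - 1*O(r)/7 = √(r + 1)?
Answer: -62 + 84*I*√2 ≈ -62.0 + 118.79*I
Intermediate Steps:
O(r) = 21 - 7*√(1 + r) (O(r) = 21 - 7*√(r + 1) = 21 - 7*√(1 + r))
u(n) = n*(2 + n)
d(Q) = 9 - Q/2 - Q²/2 (d(Q) = 9 - (Q + Q*Q)/2 = 9 - (Q + Q²)/2 = 9 + (-Q/2 - Q²/2) = 9 - Q/2 - Q²/2)
(O(-3) + d(u(2*1)))² = ((21 - 7*√(1 - 3)) + (9 - 2*1*(2 + 2*1)/2 - 4*(2 + 2*1)²/2))² = ((21 - 7*I*√2) + (9 - (2 + 2) - 4*(2 + 2)²/2))² = ((21 - 7*I*√2) + (9 - 4 - (2*4)²/2))² = ((21 - 7*I*√2) + (9 - ½*8 - ½*8²))² = ((21 - 7*I*√2) + (9 - 4 - ½*64))² = ((21 - 7*I*√2) + (9 - 4 - 32))² = ((21 - 7*I*√2) - 27)² = (-6 - 7*I*√2)²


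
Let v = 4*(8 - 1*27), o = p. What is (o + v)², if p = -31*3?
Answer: 28561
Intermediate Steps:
p = -93
o = -93
v = -76 (v = 4*(8 - 27) = 4*(-19) = -76)
(o + v)² = (-93 - 76)² = (-169)² = 28561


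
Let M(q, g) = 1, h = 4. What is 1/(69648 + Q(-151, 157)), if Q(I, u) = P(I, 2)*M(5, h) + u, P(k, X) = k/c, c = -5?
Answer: 5/349176 ≈ 1.4319e-5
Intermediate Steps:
P(k, X) = -k/5 (P(k, X) = k/(-5) = k*(-1/5) = -k/5)
Q(I, u) = u - I/5 (Q(I, u) = -I/5*1 + u = -I/5 + u = u - I/5)
1/(69648 + Q(-151, 157)) = 1/(69648 + (157 - 1/5*(-151))) = 1/(69648 + (157 + 151/5)) = 1/(69648 + 936/5) = 1/(349176/5) = 5/349176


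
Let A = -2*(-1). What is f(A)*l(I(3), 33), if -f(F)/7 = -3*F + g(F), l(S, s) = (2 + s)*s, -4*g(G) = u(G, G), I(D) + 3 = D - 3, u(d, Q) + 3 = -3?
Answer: 72765/2 ≈ 36383.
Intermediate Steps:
u(d, Q) = -6 (u(d, Q) = -3 - 3 = -6)
I(D) = -6 + D (I(D) = -3 + (D - 3) = -3 + (-3 + D) = -6 + D)
g(G) = 3/2 (g(G) = -¼*(-6) = 3/2)
l(S, s) = s*(2 + s)
A = 2
f(F) = -21/2 + 21*F (f(F) = -7*(-3*F + 3/2) = -7*(3/2 - 3*F) = -21/2 + 21*F)
f(A)*l(I(3), 33) = (-21/2 + 21*2)*(33*(2 + 33)) = (-21/2 + 42)*(33*35) = (63/2)*1155 = 72765/2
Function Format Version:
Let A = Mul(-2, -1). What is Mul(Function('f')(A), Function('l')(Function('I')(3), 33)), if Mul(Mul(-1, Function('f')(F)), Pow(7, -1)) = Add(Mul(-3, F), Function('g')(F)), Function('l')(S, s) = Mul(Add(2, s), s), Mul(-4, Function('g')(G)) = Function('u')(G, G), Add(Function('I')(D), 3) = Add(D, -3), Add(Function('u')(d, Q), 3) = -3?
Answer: Rational(72765, 2) ≈ 36383.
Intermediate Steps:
Function('u')(d, Q) = -6 (Function('u')(d, Q) = Add(-3, -3) = -6)
Function('I')(D) = Add(-6, D) (Function('I')(D) = Add(-3, Add(D, -3)) = Add(-3, Add(-3, D)) = Add(-6, D))
Function('g')(G) = Rational(3, 2) (Function('g')(G) = Mul(Rational(-1, 4), -6) = Rational(3, 2))
Function('l')(S, s) = Mul(s, Add(2, s))
A = 2
Function('f')(F) = Add(Rational(-21, 2), Mul(21, F)) (Function('f')(F) = Mul(-7, Add(Mul(-3, F), Rational(3, 2))) = Mul(-7, Add(Rational(3, 2), Mul(-3, F))) = Add(Rational(-21, 2), Mul(21, F)))
Mul(Function('f')(A), Function('l')(Function('I')(3), 33)) = Mul(Add(Rational(-21, 2), Mul(21, 2)), Mul(33, Add(2, 33))) = Mul(Add(Rational(-21, 2), 42), Mul(33, 35)) = Mul(Rational(63, 2), 1155) = Rational(72765, 2)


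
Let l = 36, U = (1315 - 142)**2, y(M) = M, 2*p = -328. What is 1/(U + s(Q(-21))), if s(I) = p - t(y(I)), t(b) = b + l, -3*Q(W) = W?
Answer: 1/1375722 ≈ 7.2689e-7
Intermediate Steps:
p = -164 (p = (1/2)*(-328) = -164)
Q(W) = -W/3
U = 1375929 (U = 1173**2 = 1375929)
t(b) = 36 + b (t(b) = b + 36 = 36 + b)
s(I) = -200 - I (s(I) = -164 - (36 + I) = -164 + (-36 - I) = -200 - I)
1/(U + s(Q(-21))) = 1/(1375929 + (-200 - (-1)*(-21)/3)) = 1/(1375929 + (-200 - 1*7)) = 1/(1375929 + (-200 - 7)) = 1/(1375929 - 207) = 1/1375722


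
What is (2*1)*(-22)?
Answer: -44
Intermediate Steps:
(2*1)*(-22) = 2*(-22) = -44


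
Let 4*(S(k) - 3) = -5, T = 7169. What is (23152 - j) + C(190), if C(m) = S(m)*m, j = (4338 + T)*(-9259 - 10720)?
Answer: 459843675/2 ≈ 2.2992e+8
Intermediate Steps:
S(k) = 7/4 (S(k) = 3 + (¼)*(-5) = 3 - 5/4 = 7/4)
j = -229898353 (j = (4338 + 7169)*(-9259 - 10720) = 11507*(-19979) = -229898353)
C(m) = 7*m/4
(23152 - j) + C(190) = (23152 - 1*(-229898353)) + (7/4)*190 = (23152 + 229898353) + 665/2 = 229921505 + 665/2 = 459843675/2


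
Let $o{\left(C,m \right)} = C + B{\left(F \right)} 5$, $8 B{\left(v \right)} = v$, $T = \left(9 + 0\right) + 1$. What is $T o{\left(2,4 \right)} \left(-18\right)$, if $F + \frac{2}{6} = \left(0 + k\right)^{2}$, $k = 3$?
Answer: $-1335$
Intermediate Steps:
$T = 10$ ($T = 9 + 1 = 10$)
$F = \frac{26}{3}$ ($F = - \frac{1}{3} + \left(0 + 3\right)^{2} = - \frac{1}{3} + 3^{2} = - \frac{1}{3} + 9 = \frac{26}{3} \approx 8.6667$)
$B{\left(v \right)} = \frac{v}{8}$
$o{\left(C,m \right)} = \frac{65}{12} + C$ ($o{\left(C,m \right)} = C + \frac{1}{8} \cdot \frac{26}{3} \cdot 5 = C + \frac{13}{12} \cdot 5 = C + \frac{65}{12} = \frac{65}{12} + C$)
$T o{\left(2,4 \right)} \left(-18\right) = 10 \left(\frac{65}{12} + 2\right) \left(-18\right) = 10 \cdot \frac{89}{12} \left(-18\right) = \frac{445}{6} \left(-18\right) = -1335$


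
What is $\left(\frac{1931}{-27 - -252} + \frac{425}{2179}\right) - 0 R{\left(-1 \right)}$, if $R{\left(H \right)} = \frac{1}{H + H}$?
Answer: $\frac{4303274}{490275} \approx 8.7773$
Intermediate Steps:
$R{\left(H \right)} = \frac{1}{2 H}$
$\left(\frac{1931}{-27 - -252} + \frac{425}{2179}\right) - 0 R{\left(-1 \right)} = \left(\frac{1931}{-27 - -252} + \frac{425}{2179}\right) - 0 \frac{1}{2 \left(-1\right)} = \left(\frac{1931}{-27 + 252} + 425 \cdot \frac{1}{2179}\right) - 0 \cdot \frac{1}{2} \left(-1\right) = \left(\frac{1931}{225} + \frac{425}{2179}\right) - 0 \left(- \frac{1}{2}\right) = \left(1931 \cdot \frac{1}{225} + \frac{425}{2179}\right) - 0 = \left(\frac{1931}{225} + \frac{425}{2179}\right) + 0 = \frac{4303274}{490275} + 0 = \frac{4303274}{490275}$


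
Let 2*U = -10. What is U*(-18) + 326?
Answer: 416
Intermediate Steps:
U = -5 (U = (½)*(-10) = -5)
U*(-18) + 326 = -5*(-18) + 326 = 90 + 326 = 416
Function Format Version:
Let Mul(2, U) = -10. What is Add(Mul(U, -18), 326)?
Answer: 416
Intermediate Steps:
U = -5 (U = Mul(Rational(1, 2), -10) = -5)
Add(Mul(U, -18), 326) = Add(Mul(-5, -18), 326) = Add(90, 326) = 416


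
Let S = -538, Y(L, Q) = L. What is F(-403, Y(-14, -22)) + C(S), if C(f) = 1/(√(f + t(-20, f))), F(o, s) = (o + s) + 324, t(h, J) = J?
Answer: -93 - I*√269/538 ≈ -93.0 - 0.030486*I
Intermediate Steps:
F(o, s) = 324 + o + s
C(f) = √2/(2*√f) (C(f) = 1/(√(f + f)) = 1/(√(2*f)) = 1/(√2*√f) = √2/(2*√f))
F(-403, Y(-14, -22)) + C(S) = (324 - 403 - 14) + √2/(2*√(-538)) = -93 + √2*(-I*√538/538)/2 = -93 - I*√269/538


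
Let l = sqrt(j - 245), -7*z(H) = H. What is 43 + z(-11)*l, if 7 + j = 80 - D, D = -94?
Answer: 43 + 11*I*sqrt(78)/7 ≈ 43.0 + 13.878*I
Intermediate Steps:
z(H) = -H/7
j = 167 (j = -7 + (80 - 1*(-94)) = -7 + (80 + 94) = -7 + 174 = 167)
l = I*sqrt(78) (l = sqrt(167 - 245) = sqrt(-78) = I*sqrt(78) ≈ 8.8318*I)
43 + z(-11)*l = 43 + (-1/7*(-11))*(I*sqrt(78)) = 43 + 11*(I*sqrt(78))/7 = 43 + 11*I*sqrt(78)/7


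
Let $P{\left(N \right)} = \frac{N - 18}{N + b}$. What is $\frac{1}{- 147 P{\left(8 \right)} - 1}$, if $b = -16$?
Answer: $- \frac{4}{739} \approx -0.0054127$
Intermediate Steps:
$P{\left(N \right)} = \frac{-18 + N}{-16 + N}$ ($P{\left(N \right)} = \frac{N - 18}{N - 16} = \frac{-18 + N}{-16 + N}$)
$\frac{1}{- 147 P{\left(8 \right)} - 1} = \frac{1}{- 147 \frac{-18 + 8}{-16 + 8} - 1} = \frac{1}{- 147 \frac{1}{-8} \left(-10\right) - 1} = \frac{1}{- 147 \left(\left(- \frac{1}{8}\right) \left(-10\right)\right) - 1} = \frac{1}{\left(-147\right) \frac{5}{4} - 1} = \frac{1}{- \frac{735}{4} - 1} = \frac{1}{- \frac{739}{4}} = - \frac{4}{739}$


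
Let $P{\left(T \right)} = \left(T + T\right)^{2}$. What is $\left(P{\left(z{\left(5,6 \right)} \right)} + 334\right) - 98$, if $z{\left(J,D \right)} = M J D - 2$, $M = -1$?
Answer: $4332$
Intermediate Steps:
$z{\left(J,D \right)} = -2 - D J$ ($z{\left(J,D \right)} = - J D - 2 = - D J - 2 = -2 - D J$)
$P{\left(T \right)} = 4 T^{2}$ ($P{\left(T \right)} = \left(2 T\right)^{2} = 4 T^{2}$)
$\left(P{\left(z{\left(5,6 \right)} \right)} + 334\right) - 98 = \left(4 \left(-2 - 6 \cdot 5\right)^{2} + 334\right) - 98 = \left(4 \left(-2 - 30\right)^{2} + 334\right) - 98 = \left(4 \left(-32\right)^{2} + 334\right) - 98 = \left(4 \cdot 1024 + 334\right) - 98 = \left(4096 + 334\right) - 98 = 4430 - 98 = 4332$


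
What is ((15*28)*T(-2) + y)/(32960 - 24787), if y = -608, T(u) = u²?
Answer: 1072/8173 ≈ 0.13116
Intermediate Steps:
((15*28)*T(-2) + y)/(32960 - 24787) = ((15*28)*(-2)² - 608)/(32960 - 24787) = (420*4 - 608)/8173 = (1680 - 608)*(1/8173) = 1072*(1/8173) = 1072/8173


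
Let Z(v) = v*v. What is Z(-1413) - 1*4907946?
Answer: -2911377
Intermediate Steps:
Z(v) = v²
Z(-1413) - 1*4907946 = (-1413)² - 1*4907946 = 1996569 - 4907946 = -2911377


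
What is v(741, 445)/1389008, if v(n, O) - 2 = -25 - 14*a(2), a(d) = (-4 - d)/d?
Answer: 19/1389008 ≈ 1.3679e-5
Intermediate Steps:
a(d) = (-4 - d)/d
v(n, O) = 19 (v(n, O) = 2 + (-25 - 14*(-4 - 1*2)/2) = 2 + (-25 - 7*(-4 - 2)) = 2 + (-25 - 7*(-6)) = 2 + (-25 - 14*(-3)) = 2 + (-25 + 42) = 2 + 17 = 19)
v(741, 445)/1389008 = 19/1389008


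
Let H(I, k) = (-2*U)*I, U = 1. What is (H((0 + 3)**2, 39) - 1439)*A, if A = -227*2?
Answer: 661478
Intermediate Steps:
H(I, k) = -2*I (H(I, k) = (-2*1)*I = -2*I)
A = -454
(H((0 + 3)**2, 39) - 1439)*A = (-2*(0 + 3)**2 - 1439)*(-454) = (-2*3**2 - 1439)*(-454) = (-2*9 - 1439)*(-454) = (-18 - 1439)*(-454) = -1457*(-454) = 661478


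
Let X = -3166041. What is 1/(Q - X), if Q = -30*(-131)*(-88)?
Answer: 1/2820201 ≈ 3.5458e-7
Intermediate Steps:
Q = -345840 (Q = 3930*(-88) = -345840)
1/(Q - X) = 1/(-345840 - 1*(-3166041)) = 1/(-345840 + 3166041) = 1/2820201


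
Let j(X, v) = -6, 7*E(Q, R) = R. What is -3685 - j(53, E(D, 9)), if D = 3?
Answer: -3679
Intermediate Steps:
E(Q, R) = R/7
-3685 - j(53, E(D, 9)) = -3685 - 1*(-6) = -3685 + 6 = -3679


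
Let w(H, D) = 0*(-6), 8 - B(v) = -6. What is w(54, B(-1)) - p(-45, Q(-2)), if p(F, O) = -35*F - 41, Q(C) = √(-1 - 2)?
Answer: -1534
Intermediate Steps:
Q(C) = I*√3 (Q(C) = √(-3) = I*√3)
B(v) = 14 (B(v) = 8 - 1*(-6) = 8 + 6 = 14)
p(F, O) = -41 - 35*F
w(H, D) = 0
w(54, B(-1)) - p(-45, Q(-2)) = 0 - (-41 - 35*(-45)) = 0 - (-41 + 1575) = 0 - 1*1534 = 0 - 1534 = -1534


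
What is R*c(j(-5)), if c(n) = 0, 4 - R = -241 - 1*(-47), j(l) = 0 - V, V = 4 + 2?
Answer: 0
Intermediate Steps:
V = 6
j(l) = -6 (j(l) = 0 - 1*6 = 0 - 6 = -6)
R = 198 (R = 4 - (-241 - 1*(-47)) = 4 - (-241 + 47) = 4 - 1*(-194) = 4 + 194 = 198)
R*c(j(-5)) = 198*0 = 0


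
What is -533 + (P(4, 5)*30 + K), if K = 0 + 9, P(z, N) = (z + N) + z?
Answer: -134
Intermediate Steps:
P(z, N) = N + 2*z (P(z, N) = (N + z) + z = N + 2*z)
K = 9
-533 + (P(4, 5)*30 + K) = -533 + ((5 + 2*4)*30 + 9) = -533 + ((5 + 8)*30 + 9) = -533 + (13*30 + 9) = -533 + (390 + 9) = -533 + 399 = -134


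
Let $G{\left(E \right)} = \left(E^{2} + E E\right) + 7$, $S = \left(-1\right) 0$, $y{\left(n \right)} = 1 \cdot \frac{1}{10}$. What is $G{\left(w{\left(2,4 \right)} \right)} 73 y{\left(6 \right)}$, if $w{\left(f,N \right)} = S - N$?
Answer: $\frac{2847}{10} \approx 284.7$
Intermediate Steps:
$y{\left(n \right)} = \frac{1}{10}$ ($y{\left(n \right)} = 1 \cdot \frac{1}{10} = \frac{1}{10}$)
$S = 0$
$w{\left(f,N \right)} = - N$ ($w{\left(f,N \right)} = 0 - N = - N$)
$G{\left(E \right)} = 7 + 2 E^{2}$ ($G{\left(E \right)} = \left(E^{2} + E^{2}\right) + 7 = 2 E^{2} + 7 = 7 + 2 E^{2}$)
$G{\left(w{\left(2,4 \right)} \right)} 73 y{\left(6 \right)} = \left(7 + 2 \left(\left(-1\right) 4\right)^{2}\right) 73 \cdot \frac{1}{10} = \left(7 + 2 \left(-4\right)^{2}\right) 73 \cdot \frac{1}{10} = \left(7 + 2 \cdot 16\right) 73 \cdot \frac{1}{10} = \left(7 + 32\right) 73 \cdot \frac{1}{10} = 39 \cdot 73 \cdot \frac{1}{10} = 2847 \cdot \frac{1}{10} = \frac{2847}{10}$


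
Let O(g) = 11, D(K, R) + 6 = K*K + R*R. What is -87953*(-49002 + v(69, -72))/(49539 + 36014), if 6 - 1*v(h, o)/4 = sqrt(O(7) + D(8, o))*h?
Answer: 4307762034/85553 + 24275028*sqrt(5253)/85553 ≈ 70917.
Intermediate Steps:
D(K, R) = -6 + K**2 + R**2 (D(K, R) = -6 + (K*K + R*R) = -6 + (K**2 + R**2) = -6 + K**2 + R**2)
v(h, o) = 24 - 4*h*sqrt(69 + o**2) (v(h, o) = 24 - 4*sqrt(11 + (-6 + 8**2 + o**2))*h = 24 - 4*sqrt(11 + (-6 + 64 + o**2))*h = 24 - 4*sqrt(11 + (58 + o**2))*h = 24 - 4*sqrt(69 + o**2)*h = 24 - 4*h*sqrt(69 + o**2))
-87953*(-49002 + v(69, -72))/(49539 + 36014) = -87953*(-49002 + (24 - 4*69*sqrt(69 + (-72)**2)))/(49539 + 36014) = -(-4307762034/85553 - 24275028*sqrt(69 + 5184)/85553) = -(-4307762034/85553 - 24275028*sqrt(5253)/85553) = -87953*(-48978/85553 - 276*sqrt(5253)/85553) = 4307762034/85553 + 24275028*sqrt(5253)/85553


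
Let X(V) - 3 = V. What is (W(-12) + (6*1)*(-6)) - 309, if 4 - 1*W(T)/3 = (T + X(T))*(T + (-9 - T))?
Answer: -900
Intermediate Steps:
X(V) = 3 + V
W(T) = 93 + 54*T (W(T) = 12 - 3*(T + (3 + T))*(T + (-9 - T)) = 12 - 3*(3 + 2*T)*(-9) = 12 - 3*(-27 - 18*T) = 12 + (81 + 54*T) = 93 + 54*T)
(W(-12) + (6*1)*(-6)) - 309 = ((93 + 54*(-12)) + (6*1)*(-6)) - 309 = ((93 - 648) + 6*(-6)) - 309 = (-555 - 36) - 309 = -591 - 309 = -900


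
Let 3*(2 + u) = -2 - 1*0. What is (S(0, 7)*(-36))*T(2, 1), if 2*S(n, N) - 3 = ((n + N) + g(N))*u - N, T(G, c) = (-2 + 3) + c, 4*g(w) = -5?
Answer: 696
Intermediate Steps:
g(w) = -5/4 (g(w) = (1/4)*(-5) = -5/4)
u = -8/3 (u = -2 + (-2 - 1*0)/3 = -2 + (-2 + 0)/3 = -2 + (1/3)*(-2) = -2 - 2/3 = -8/3 ≈ -2.6667)
T(G, c) = 1 + c
S(n, N) = 19/6 - 11*N/6 - 4*n/3 (S(n, N) = 3/2 + (((n + N) - 5/4)*(-8/3) - N)/2 = 3/2 + (((N + n) - 5/4)*(-8/3) - N)/2 = 3/2 + ((-5/4 + N + n)*(-8/3) - N)/2 = 3/2 + ((10/3 - 8*N/3 - 8*n/3) - N)/2 = 3/2 + (10/3 - 11*N/3 - 8*n/3)/2 = 3/2 + (5/3 - 11*N/6 - 4*n/3) = 19/6 - 11*N/6 - 4*n/3)
(S(0, 7)*(-36))*T(2, 1) = ((19/6 - 11/6*7 - 4/3*0)*(-36))*(1 + 1) = ((19/6 - 77/6 + 0)*(-36))*2 = -29/3*(-36)*2 = 348*2 = 696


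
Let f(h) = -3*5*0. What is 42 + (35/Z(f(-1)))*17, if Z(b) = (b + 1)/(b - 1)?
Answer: -553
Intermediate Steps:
f(h) = 0 (f(h) = -15*0 = 0)
Z(b) = (1 + b)/(-1 + b)
42 + (35/Z(f(-1)))*17 = 42 + (35/(((1 + 0)/(-1 + 0))))*17 = 42 + (35/((1/(-1))))*17 = 42 + (35/((-1*1)))*17 = 42 + (35/(-1))*17 = 42 + (35*(-1))*17 = 42 - 35*17 = 42 - 595 = -553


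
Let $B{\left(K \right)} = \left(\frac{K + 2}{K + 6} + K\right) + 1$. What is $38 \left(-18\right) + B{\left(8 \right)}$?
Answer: $- \frac{4720}{7} \approx -674.29$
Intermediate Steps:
$B{\left(K \right)} = 1 + K + \frac{2 + K}{6 + K}$ ($B{\left(K \right)} = \left(\frac{2 + K}{6 + K} + K\right) + 1 = \left(K + \frac{2 + K}{6 + K}\right) + 1 = 1 + K + \frac{2 + K}{6 + K}$)
$38 \left(-18\right) + B{\left(8 \right)} = 38 \left(-18\right) + \frac{8 + 8^{2} + 8 \cdot 8}{6 + 8} = -684 + \frac{8 + 64 + 64}{14} = -684 + \frac{1}{14} \cdot 136 = -684 + \frac{68}{7} = - \frac{4720}{7}$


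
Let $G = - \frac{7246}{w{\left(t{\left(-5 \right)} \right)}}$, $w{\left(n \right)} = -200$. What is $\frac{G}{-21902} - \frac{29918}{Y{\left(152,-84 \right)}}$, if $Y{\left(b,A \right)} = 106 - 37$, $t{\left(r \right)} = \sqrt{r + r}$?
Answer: $- \frac{65526653587}{151123800} \approx -433.6$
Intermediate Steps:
$t{\left(r \right)} = \sqrt{2} \sqrt{r}$ ($t{\left(r \right)} = \sqrt{2 r} = \sqrt{2} \sqrt{r}$)
$Y{\left(b,A \right)} = 69$ ($Y{\left(b,A \right)} = 106 - 37 = 69$)
$G = \frac{3623}{100}$ ($G = - \frac{7246}{-200} = \left(-7246\right) \left(- \frac{1}{200}\right) = \frac{3623}{100} \approx 36.23$)
$\frac{G}{-21902} - \frac{29918}{Y{\left(152,-84 \right)}} = \frac{3623}{100 \left(-21902\right)} - \frac{29918}{69} = \frac{3623}{100} \left(- \frac{1}{21902}\right) - \frac{29918}{69} = - \frac{3623}{2190200} - \frac{29918}{69} = - \frac{65526653587}{151123800}$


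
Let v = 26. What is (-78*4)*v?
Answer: -8112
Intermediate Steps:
(-78*4)*v = -78*4*26 = -312*26 = -8112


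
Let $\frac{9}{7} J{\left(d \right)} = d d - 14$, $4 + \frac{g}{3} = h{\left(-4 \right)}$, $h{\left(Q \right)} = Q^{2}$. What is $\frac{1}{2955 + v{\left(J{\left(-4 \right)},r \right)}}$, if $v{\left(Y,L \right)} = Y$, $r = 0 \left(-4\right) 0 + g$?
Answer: $\frac{9}{26609} \approx 0.00033823$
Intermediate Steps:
$g = 36$ ($g = -12 + 3 \left(-4\right)^{2} = -12 + 3 \cdot 16 = -12 + 48 = 36$)
$J{\left(d \right)} = - \frac{98}{9} + \frac{7 d^{2}}{9}$ ($J{\left(d \right)} = \frac{7 \left(d d - 14\right)}{9} = \frac{7 \left(d^{2} - 14\right)}{9} = \frac{7 \left(-14 + d^{2}\right)}{9} = - \frac{98}{9} + \frac{7 d^{2}}{9}$)
$r = 36$ ($r = 0 \left(-4\right) 0 + 36 = 0 \cdot 0 + 36 = 0 + 36 = 36$)
$\frac{1}{2955 + v{\left(J{\left(-4 \right)},r \right)}} = \frac{1}{2955 - \left(\frac{98}{9} - \frac{7 \left(-4\right)^{2}}{9}\right)} = \frac{1}{2955 + \left(- \frac{98}{9} + \frac{7}{9} \cdot 16\right)} = \frac{1}{2955 + \left(- \frac{98}{9} + \frac{112}{9}\right)} = \frac{1}{2955 + \frac{14}{9}} = \frac{1}{\frac{26609}{9}} = \frac{9}{26609}$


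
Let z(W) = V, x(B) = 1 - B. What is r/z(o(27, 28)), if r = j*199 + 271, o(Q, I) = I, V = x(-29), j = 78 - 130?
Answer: -3359/10 ≈ -335.90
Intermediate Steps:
j = -52
V = 30 (V = 1 - 1*(-29) = 1 + 29 = 30)
z(W) = 30
r = -10077 (r = -52*199 + 271 = -10348 + 271 = -10077)
r/z(o(27, 28)) = -10077/30 = -10077*1/30 = -3359/10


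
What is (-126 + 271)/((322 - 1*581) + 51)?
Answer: -145/208 ≈ -0.69711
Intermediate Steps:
(-126 + 271)/((322 - 1*581) + 51) = 145/((322 - 581) + 51) = 145/(-259 + 51) = 145/(-208) = 145*(-1/208) = -145/208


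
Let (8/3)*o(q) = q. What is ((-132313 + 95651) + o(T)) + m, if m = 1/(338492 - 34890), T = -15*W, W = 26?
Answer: -22350116631/607204 ≈ -36808.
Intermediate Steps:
T = -390 (T = -15*26 = -390)
m = 1/303602 ≈ 3.2938e-6
o(q) = 3*q/8
((-132313 + 95651) + o(T)) + m = ((-132313 + 95651) + (3/8)*(-390)) + 1/303602 = (-36662 - 585/4) + 1/303602 = -147233/4 + 1/303602 = -22350116631/607204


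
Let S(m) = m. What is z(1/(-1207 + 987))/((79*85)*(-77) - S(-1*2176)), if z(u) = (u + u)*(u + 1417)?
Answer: 311739/12460071800 ≈ 2.5019e-5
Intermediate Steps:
z(u) = 2*u*(1417 + u) (z(u) = (2*u)*(1417 + u) = 2*u*(1417 + u))
z(1/(-1207 + 987))/((79*85)*(-77) - S(-1*2176)) = (2*(1417 + 1/(-1207 + 987))/(-1207 + 987))/((79*85)*(-77) - (-1)*2176) = (2*(1417 + 1/(-220))/(-220))/(6715*(-77) - 1*(-2176)) = (2*(-1/220)*(1417 - 1/220))/(-517055 + 2176) = (2*(-1/220)*(311739/220))/(-514879) = -311739/24200*(-1/514879) = 311739/12460071800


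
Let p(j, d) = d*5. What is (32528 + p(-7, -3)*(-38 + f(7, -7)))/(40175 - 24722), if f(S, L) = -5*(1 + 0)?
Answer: 33173/15453 ≈ 2.1467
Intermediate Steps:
p(j, d) = 5*d
f(S, L) = -5 (f(S, L) = -5*1 = -5)
(32528 + p(-7, -3)*(-38 + f(7, -7)))/(40175 - 24722) = (32528 + (5*(-3))*(-38 - 5))/(40175 - 24722) = (32528 - 15*(-43))/15453 = (32528 + 645)*(1/15453) = 33173*(1/15453) = 33173/15453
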